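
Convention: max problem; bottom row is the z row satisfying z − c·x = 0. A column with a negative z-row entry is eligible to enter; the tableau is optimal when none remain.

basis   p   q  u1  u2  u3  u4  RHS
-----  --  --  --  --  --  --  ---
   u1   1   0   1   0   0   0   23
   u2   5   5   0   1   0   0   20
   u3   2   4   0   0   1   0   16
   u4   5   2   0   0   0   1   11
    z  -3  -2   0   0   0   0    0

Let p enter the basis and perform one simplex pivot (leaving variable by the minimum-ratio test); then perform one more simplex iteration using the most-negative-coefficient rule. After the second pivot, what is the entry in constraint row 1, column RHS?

22

Ratio test on column p — row 1: 23/1 = 23; row 2: 20/5 = 4; row 3: 16/2 = 8; row 4: 11/5 = 11/5. Minimum is 11/5 at row 4 (u4 leaves); pivot element 5.
Divide row 4 by 5; eliminate column p from the other rows.
Second iteration: most negative z-row entry is -4/5 in column q, so q enters.
Ratio test on column q — row 1: entry -2/5 ≤ 0; row 2: 9/3 = 3; row 3: (58/5)/(16/5) = 29/8; row 4: (11/5)/(2/5) = 11/2. Minimum is 3 at row 2 (u2 leaves); pivot element 3.
Divide row 2 by 3; eliminate column q from the other rows.
After both pivots, the entry at constraint row 1, column RHS is 22.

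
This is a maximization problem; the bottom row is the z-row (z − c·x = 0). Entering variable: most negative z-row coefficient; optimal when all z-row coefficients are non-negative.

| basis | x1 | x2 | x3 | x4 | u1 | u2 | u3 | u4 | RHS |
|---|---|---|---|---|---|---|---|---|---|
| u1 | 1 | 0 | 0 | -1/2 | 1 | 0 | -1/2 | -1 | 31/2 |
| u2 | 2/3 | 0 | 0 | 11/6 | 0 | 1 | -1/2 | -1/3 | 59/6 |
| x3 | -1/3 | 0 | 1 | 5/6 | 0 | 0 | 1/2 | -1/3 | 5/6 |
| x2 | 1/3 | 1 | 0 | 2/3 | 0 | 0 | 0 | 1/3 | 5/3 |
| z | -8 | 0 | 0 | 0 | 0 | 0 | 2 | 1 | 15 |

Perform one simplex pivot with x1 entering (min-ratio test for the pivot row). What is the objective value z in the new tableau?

55

Ratio test on column x1 — row 1: (31/2)/1 = 31/2; row 2: (59/6)/(2/3) = 59/4; row 3: entry -1/3 ≤ 0; row 4: (5/3)/(1/3) = 5. Minimum is 5 at row 4 (x2 leaves); pivot element 1/3.
Pivot on row 4; the z-row RHS becomes 15 − (-8)·5 = 55.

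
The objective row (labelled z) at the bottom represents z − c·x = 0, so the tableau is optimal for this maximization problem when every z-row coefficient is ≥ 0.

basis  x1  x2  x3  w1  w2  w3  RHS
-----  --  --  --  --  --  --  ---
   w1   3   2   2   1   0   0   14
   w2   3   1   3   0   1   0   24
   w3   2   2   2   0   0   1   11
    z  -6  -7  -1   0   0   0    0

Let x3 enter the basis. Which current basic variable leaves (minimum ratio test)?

w3

Column x3 entries and ratios — w1: 14/2 = 7; w2: 24/3 = 8; w3: 11/2 = 11/2.
Smallest ratio is 11/2 in the row of w3, so w3 leaves.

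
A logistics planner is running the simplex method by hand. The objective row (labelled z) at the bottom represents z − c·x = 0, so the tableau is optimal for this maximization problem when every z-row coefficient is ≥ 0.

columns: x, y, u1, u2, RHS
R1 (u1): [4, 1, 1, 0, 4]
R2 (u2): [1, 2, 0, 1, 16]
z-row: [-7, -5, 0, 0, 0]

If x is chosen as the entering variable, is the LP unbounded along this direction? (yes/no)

no

Column x has positive entries in row(s) 1, 2, so the ratio test bounds it — not unbounded.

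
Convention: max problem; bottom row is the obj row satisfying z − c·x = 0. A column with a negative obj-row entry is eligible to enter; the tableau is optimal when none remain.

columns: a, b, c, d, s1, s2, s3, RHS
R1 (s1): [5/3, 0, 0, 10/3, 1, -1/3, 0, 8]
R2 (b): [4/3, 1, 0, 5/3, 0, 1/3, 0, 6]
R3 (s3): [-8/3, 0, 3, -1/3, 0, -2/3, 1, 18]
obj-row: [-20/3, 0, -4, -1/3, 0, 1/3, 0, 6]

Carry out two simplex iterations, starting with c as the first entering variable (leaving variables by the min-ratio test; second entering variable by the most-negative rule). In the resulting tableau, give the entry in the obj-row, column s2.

2

Ratio test on column c — row 1: entry 0 ≤ 0; row 2: entry 0 ≤ 0; row 3: 18/3 = 6. Minimum is 6 at row 3 (s3 leaves); pivot element 3.
Divide row 3 by 3; eliminate column c from the other rows.
Second iteration: most negative obj-row entry is -92/9 in column a, so a enters.
Ratio test on column a — row 1: 8/(5/3) = 24/5; row 2: 6/(4/3) = 9/2; row 3: entry -8/9 ≤ 0. Minimum is 9/2 at row 2 (b leaves); pivot element 4/3.
Divide row 2 by 4/3; eliminate column a from the other rows.
After both pivots, the entry at the obj-row, column s2 is 2.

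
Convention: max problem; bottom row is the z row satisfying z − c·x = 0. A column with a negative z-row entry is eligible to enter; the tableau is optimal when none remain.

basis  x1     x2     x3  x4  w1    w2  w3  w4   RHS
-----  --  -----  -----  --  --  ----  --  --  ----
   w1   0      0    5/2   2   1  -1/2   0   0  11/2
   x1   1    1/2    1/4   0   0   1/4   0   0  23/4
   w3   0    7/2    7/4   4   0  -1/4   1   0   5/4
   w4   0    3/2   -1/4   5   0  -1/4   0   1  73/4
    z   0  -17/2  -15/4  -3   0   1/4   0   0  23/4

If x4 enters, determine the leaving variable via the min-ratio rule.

Column x4 entries and ratios — w1: (11/2)/2 = 11/4; x1: 0 ≤ 0, skip; w3: (5/4)/4 = 5/16; w4: (73/4)/5 = 73/20.
Smallest ratio is 5/16 in the row of w3, so w3 leaves.

w3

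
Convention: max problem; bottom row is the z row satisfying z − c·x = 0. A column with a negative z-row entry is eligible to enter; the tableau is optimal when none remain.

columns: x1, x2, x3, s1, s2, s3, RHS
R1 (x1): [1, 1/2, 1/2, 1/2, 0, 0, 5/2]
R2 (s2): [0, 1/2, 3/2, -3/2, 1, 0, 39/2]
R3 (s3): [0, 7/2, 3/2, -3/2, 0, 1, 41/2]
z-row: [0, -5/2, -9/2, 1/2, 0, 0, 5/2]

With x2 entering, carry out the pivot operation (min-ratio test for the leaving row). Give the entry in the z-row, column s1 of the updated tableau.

Ratio test on column x2 — row 1: (5/2)/(1/2) = 5; row 2: (39/2)/(1/2) = 39; row 3: (41/2)/(7/2) = 41/7. Minimum is 5 at row 1 (x1 leaves); pivot element 1/2.
Divide row 1 by 1/2; eliminate column x2 from the other rows.
z-row update in column s1: 1/2 − (-5/2)·1 = 3.

3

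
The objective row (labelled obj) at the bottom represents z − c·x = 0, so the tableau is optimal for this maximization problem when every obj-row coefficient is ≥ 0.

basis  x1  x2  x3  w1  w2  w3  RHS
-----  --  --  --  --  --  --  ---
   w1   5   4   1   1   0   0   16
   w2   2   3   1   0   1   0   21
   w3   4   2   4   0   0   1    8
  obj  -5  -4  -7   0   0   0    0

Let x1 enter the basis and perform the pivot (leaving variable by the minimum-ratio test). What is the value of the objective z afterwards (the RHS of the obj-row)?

Ratio test on column x1 — row 1: 16/5 = 16/5; row 2: 21/2 = 21/2; row 3: 8/4 = 2. Minimum is 2 at row 3 (w3 leaves); pivot element 4.
Pivot on row 3; the obj-row RHS becomes 0 − (-5)·2 = 10.

10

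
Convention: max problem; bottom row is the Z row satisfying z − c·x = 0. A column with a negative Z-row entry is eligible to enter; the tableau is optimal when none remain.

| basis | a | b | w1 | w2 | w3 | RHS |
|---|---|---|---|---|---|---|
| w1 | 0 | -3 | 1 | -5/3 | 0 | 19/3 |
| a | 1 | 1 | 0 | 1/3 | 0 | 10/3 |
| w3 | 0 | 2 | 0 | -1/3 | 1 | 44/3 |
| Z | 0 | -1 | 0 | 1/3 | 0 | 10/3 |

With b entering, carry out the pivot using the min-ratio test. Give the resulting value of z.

20/3

Ratio test on column b — row 1: entry -3 ≤ 0; row 2: (10/3)/1 = 10/3; row 3: (44/3)/2 = 22/3. Minimum is 10/3 at row 2 (a leaves); pivot element 1.
Pivot on row 2; the Z-row RHS becomes 10/3 − (-1)·(10/3) = 20/3.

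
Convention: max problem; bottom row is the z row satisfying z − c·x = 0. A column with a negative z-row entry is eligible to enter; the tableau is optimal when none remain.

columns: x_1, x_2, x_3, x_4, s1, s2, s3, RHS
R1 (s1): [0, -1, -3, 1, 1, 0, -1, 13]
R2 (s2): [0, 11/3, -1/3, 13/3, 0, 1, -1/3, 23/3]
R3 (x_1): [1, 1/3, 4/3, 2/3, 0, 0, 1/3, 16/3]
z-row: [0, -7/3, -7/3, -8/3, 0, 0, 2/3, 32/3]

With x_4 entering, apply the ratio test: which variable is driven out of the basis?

Column x_4 entries and ratios — s1: 13/1 = 13; s2: (23/3)/(13/3) = 23/13; x_1: (16/3)/(2/3) = 8.
Smallest ratio is 23/13 in the row of s2, so s2 leaves.

s2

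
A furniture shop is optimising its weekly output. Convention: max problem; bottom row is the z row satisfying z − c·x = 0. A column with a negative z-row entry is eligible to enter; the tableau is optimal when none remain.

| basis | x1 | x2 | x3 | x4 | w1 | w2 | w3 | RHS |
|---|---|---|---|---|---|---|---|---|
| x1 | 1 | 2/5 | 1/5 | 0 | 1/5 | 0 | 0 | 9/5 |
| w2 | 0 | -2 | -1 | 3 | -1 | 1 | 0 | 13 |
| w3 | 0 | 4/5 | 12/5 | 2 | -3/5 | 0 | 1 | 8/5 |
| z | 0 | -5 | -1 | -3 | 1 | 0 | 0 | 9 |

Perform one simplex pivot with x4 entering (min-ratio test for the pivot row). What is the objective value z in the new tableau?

57/5

Ratio test on column x4 — row 1: entry 0 ≤ 0; row 2: 13/3 = 13/3; row 3: (8/5)/2 = 4/5. Minimum is 4/5 at row 3 (w3 leaves); pivot element 2.
Pivot on row 3; the z-row RHS becomes 9 − (-3)·(4/5) = 57/5.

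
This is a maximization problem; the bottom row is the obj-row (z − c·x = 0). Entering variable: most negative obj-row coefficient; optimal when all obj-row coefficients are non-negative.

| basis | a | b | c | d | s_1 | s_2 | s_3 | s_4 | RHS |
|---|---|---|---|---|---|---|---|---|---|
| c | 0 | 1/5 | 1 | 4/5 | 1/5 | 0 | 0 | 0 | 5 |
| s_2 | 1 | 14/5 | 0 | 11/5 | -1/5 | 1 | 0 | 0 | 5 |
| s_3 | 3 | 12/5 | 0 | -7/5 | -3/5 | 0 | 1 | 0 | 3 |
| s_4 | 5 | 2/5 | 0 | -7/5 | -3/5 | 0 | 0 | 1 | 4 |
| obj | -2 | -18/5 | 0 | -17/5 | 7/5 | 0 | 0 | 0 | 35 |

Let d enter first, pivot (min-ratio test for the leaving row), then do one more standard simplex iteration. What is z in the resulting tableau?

2685/62

Ratio test on column d — row 1: 5/(4/5) = 25/4; row 2: 5/(11/5) = 25/11; row 3: entry -7/5 ≤ 0; row 4: entry -7/5 ≤ 0. Minimum is 25/11 at row 2 (s_2 leaves); pivot element 11/5.
Pivot on row 2; the obj-row RHS becomes 35 − (-17/5)·(25/11) = 470/11.
Next entering variable (most negative obj-row entry -5/11): a.
Ratio test on column a — row 1: entry -4/11 ≤ 0; row 2: (25/11)/(5/11) = 5; row 3: (68/11)/(40/11) = 17/10; row 4: (79/11)/(62/11) = 79/62. Minimum is 79/62 at row 4 (s_4 leaves); pivot element 62/11.
After the second pivot the obj-row RHS is 470/11 − (-5/11)·(79/62) = 2685/62.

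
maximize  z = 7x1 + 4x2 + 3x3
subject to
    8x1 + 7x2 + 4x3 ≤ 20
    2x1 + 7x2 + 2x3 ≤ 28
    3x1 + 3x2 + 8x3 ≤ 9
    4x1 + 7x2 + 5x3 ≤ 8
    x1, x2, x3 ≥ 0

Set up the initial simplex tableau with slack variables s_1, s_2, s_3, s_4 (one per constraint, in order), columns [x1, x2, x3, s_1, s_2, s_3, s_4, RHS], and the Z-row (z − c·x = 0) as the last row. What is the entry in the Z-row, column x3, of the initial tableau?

The Z-row carries the negated objective coefficients: the x3 entry is -3.

-3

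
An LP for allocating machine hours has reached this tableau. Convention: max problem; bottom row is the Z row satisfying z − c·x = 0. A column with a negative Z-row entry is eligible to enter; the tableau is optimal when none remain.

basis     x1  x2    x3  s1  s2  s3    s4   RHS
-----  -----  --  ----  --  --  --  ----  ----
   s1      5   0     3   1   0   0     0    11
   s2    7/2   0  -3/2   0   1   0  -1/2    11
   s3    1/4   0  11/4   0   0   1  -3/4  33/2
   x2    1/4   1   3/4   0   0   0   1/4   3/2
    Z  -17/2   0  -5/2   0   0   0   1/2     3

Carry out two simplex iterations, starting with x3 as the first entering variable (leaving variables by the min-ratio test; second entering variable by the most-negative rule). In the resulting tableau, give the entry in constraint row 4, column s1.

Ratio test on column x3 — row 1: 11/3 = 11/3; row 2: entry -3/2 ≤ 0; row 3: (33/2)/(11/4) = 6; row 4: (3/2)/(3/4) = 2. Minimum is 2 at row 4 (x2 leaves); pivot element 3/4.
Divide row 4 by 3/4; eliminate column x3 from the other rows.
Second iteration: most negative Z-row entry is -23/3 in column x1, so x1 enters.
Ratio test on column x1 — row 1: 5/4 = 5/4; row 2: 14/4 = 7/2; row 3: entry -2/3 ≤ 0; row 4: 2/(1/3) = 6. Minimum is 5/4 at row 1 (s1 leaves); pivot element 4.
Divide row 1 by 4; eliminate column x1 from the other rows.
After both pivots, the entry at constraint row 4, column s1 is -1/12.

-1/12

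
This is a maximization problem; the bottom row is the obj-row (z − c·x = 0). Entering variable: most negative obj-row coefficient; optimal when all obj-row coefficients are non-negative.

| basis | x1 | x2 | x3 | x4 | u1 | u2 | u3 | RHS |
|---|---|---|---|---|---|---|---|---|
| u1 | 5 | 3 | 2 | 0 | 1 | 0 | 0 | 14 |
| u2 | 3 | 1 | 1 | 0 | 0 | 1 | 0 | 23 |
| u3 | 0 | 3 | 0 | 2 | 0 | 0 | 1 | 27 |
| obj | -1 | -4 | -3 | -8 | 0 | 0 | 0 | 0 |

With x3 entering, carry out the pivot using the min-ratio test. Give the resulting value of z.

21

Ratio test on column x3 — row 1: 14/2 = 7; row 2: 23/1 = 23; row 3: entry 0 ≤ 0. Minimum is 7 at row 1 (u1 leaves); pivot element 2.
Pivot on row 1; the obj-row RHS becomes 0 − (-3)·7 = 21.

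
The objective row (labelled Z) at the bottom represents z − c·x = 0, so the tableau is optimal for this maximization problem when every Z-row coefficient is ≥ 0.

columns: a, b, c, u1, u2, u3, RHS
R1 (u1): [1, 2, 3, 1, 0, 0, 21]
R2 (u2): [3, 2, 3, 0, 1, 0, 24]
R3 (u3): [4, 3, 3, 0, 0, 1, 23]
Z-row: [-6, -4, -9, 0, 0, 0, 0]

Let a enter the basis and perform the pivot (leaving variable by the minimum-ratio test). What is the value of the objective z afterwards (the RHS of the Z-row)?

Ratio test on column a — row 1: 21/1 = 21; row 2: 24/3 = 8; row 3: 23/4 = 23/4. Minimum is 23/4 at row 3 (u3 leaves); pivot element 4.
Pivot on row 3; the Z-row RHS becomes 0 − (-6)·(23/4) = 69/2.

69/2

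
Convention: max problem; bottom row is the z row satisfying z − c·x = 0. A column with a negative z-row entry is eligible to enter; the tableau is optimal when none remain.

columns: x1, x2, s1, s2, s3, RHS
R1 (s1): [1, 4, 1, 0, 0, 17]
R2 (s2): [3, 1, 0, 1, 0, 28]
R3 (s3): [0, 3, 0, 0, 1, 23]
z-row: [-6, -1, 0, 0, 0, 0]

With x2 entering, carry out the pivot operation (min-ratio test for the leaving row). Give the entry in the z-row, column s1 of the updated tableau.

Ratio test on column x2 — row 1: 17/4 = 17/4; row 2: 28/1 = 28; row 3: 23/3 = 23/3. Minimum is 17/4 at row 1 (s1 leaves); pivot element 4.
Divide row 1 by 4; eliminate column x2 from the other rows.
z-row update in column s1: 0 − (-1)·(1/4) = 1/4.

1/4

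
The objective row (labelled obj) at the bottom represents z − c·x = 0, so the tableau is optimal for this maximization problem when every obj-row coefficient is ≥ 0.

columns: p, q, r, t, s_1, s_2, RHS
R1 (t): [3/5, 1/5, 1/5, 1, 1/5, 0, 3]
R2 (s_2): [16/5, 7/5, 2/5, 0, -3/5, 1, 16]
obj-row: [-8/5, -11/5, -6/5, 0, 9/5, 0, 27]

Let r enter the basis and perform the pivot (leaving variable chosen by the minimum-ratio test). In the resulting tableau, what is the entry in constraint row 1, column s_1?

Ratio test on column r — row 1: 3/(1/5) = 15; row 2: 16/(2/5) = 40. Minimum is 15 at row 1 (t leaves); pivot element 1/5.
Divide row 1 by 1/5; eliminate column r from the other rows.
In the new row 1, the s_1 entry is the old entry divided by the pivot: (1/5)/(1/5) = 1.

1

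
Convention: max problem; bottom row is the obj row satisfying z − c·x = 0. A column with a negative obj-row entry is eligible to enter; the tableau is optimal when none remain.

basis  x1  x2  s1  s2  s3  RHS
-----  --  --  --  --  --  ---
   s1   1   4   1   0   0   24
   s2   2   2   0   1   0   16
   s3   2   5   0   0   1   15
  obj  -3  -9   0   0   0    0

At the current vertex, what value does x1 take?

0

x1 is not in the basis, so in the current basic feasible solution x1 = 0.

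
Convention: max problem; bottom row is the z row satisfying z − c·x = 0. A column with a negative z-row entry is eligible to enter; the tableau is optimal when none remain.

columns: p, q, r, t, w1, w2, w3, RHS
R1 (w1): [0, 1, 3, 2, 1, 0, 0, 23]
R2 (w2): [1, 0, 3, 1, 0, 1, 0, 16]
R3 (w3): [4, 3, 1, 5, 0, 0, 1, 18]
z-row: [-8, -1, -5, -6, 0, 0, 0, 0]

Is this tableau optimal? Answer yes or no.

no

The z-row has a negative entry -8 in column p, so it is not optimal.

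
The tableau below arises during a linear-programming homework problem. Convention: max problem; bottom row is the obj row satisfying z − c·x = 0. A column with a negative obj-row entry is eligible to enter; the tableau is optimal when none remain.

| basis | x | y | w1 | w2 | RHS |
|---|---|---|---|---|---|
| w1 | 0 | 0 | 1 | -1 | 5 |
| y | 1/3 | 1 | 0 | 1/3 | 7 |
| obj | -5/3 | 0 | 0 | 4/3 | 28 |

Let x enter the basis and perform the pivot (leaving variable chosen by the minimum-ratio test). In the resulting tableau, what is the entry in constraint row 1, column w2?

Ratio test on column x — row 1: entry 0 ≤ 0; row 2: 7/(1/3) = 21. Minimum is 21 at row 2 (y leaves); pivot element 1/3.
Divide row 2 by 1/3; eliminate column x from the other rows.
Row 1 update in column w2: -1 − 0·1 = -1.

-1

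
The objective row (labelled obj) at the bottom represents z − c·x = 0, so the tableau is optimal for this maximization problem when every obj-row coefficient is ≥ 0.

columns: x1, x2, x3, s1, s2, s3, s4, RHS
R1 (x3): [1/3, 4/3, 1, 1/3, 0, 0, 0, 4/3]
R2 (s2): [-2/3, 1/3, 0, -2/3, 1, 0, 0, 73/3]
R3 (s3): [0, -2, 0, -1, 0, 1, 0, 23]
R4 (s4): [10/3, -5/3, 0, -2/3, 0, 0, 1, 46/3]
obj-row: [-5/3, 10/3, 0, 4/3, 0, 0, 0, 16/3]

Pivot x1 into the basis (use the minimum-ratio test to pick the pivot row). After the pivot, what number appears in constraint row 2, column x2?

Ratio test on column x1 — row 1: (4/3)/(1/3) = 4; row 2: entry -2/3 ≤ 0; row 3: entry 0 ≤ 0; row 4: (46/3)/(10/3) = 23/5. Minimum is 4 at row 1 (x3 leaves); pivot element 1/3.
Divide row 1 by 1/3; eliminate column x1 from the other rows.
Row 2 update in column x2: 1/3 − (-2/3)·4 = 3.

3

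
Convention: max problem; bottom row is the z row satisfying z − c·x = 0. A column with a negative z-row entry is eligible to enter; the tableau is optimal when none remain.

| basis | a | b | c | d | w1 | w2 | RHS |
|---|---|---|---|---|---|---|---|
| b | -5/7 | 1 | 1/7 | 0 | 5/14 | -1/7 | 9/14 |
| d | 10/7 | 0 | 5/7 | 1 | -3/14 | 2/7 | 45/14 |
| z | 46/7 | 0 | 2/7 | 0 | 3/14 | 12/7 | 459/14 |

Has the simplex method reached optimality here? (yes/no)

yes

Every z-row coefficient is ≥ 0, so the tableau is optimal.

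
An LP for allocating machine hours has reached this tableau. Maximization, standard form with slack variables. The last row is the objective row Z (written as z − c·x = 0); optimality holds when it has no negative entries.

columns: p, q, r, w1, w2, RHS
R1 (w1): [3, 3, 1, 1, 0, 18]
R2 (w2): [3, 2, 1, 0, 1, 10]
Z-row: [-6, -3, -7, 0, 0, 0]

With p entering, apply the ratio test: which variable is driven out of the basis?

Column p entries and ratios — w1: 18/3 = 6; w2: 10/3 = 10/3.
Smallest ratio is 10/3 in the row of w2, so w2 leaves.

w2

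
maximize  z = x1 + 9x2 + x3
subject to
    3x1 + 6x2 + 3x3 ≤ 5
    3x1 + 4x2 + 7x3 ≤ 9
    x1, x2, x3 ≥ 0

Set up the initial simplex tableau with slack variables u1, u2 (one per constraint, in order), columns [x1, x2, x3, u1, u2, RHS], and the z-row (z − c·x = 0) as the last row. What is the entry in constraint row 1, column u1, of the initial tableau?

1

Slack u1 belongs to constraint 1; its column is the unit vector e_1, so the entry in row 1 is 1.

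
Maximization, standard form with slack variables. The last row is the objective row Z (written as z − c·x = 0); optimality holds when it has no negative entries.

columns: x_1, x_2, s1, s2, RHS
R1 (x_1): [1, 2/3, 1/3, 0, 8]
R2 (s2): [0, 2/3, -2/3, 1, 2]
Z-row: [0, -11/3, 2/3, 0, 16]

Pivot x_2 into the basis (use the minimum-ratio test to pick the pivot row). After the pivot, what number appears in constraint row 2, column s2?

Ratio test on column x_2 — row 1: 8/(2/3) = 12; row 2: 2/(2/3) = 3. Minimum is 3 at row 2 (s2 leaves); pivot element 2/3.
Divide row 2 by 2/3; eliminate column x_2 from the other rows.
In the new row 2, the s2 entry is the old entry divided by the pivot: 1/(2/3) = 3/2.

3/2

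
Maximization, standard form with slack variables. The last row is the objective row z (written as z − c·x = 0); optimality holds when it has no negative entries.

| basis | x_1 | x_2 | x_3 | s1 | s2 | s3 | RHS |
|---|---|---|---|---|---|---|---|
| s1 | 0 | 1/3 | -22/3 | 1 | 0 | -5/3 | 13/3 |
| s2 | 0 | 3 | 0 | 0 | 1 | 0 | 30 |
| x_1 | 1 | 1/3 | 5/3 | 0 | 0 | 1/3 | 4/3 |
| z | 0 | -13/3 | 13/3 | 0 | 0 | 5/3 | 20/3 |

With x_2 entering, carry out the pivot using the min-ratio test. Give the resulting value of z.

24

Ratio test on column x_2 — row 1: (13/3)/(1/3) = 13; row 2: 30/3 = 10; row 3: (4/3)/(1/3) = 4. Minimum is 4 at row 3 (x_1 leaves); pivot element 1/3.
Pivot on row 3; the z-row RHS becomes 20/3 − (-13/3)·4 = 24.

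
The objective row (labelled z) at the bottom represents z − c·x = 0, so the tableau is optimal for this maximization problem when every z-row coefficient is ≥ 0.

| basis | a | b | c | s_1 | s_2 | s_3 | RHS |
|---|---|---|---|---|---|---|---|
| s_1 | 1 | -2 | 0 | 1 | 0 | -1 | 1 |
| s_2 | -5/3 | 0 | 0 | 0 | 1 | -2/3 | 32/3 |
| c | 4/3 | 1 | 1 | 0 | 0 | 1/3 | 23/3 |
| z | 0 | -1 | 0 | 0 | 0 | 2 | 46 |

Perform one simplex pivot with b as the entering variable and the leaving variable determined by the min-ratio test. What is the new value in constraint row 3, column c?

Ratio test on column b — row 1: entry -2 ≤ 0; row 2: entry 0 ≤ 0; row 3: (23/3)/1 = 23/3. Minimum is 23/3 at row 3 (c leaves); pivot element 1.
Divide row 3 by 1; eliminate column b from the other rows.
In the new row 3, the c entry is the old entry divided by the pivot: 1/1 = 1.

1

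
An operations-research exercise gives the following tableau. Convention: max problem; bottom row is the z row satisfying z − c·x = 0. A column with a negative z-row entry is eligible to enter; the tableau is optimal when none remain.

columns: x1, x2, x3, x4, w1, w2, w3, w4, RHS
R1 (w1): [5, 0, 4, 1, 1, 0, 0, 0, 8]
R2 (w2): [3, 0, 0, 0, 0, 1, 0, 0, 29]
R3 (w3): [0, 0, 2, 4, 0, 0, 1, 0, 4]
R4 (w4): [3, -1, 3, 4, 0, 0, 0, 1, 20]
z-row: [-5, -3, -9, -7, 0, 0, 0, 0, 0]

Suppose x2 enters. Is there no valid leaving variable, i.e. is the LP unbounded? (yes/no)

yes

Every constraint-row entry in column x2 is ≤ 0, so increasing x2 is unbounded.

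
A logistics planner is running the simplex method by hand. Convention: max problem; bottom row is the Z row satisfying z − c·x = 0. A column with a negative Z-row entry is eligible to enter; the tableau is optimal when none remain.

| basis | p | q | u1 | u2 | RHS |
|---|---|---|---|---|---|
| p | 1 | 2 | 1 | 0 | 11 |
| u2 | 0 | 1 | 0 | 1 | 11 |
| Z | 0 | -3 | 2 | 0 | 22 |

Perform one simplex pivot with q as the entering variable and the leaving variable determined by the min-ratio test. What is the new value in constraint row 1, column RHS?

Ratio test on column q — row 1: 11/2 = 11/2; row 2: 11/1 = 11. Minimum is 11/2 at row 1 (p leaves); pivot element 2.
Divide row 1 by 2; eliminate column q from the other rows.
In the new row 1, the RHS entry is the old entry divided by the pivot: 11/2 = 11/2.

11/2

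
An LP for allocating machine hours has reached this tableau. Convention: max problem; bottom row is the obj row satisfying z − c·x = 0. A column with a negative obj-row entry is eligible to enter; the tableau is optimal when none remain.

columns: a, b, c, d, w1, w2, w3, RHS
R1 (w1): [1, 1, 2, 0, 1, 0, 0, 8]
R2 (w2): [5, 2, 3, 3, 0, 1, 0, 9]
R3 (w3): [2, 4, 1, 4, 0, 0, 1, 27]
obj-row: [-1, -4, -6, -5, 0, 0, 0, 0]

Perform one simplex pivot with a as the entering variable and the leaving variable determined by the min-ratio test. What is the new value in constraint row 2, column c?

3/5

Ratio test on column a — row 1: 8/1 = 8; row 2: 9/5 = 9/5; row 3: 27/2 = 27/2. Minimum is 9/5 at row 2 (w2 leaves); pivot element 5.
Divide row 2 by 5; eliminate column a from the other rows.
In the new row 2, the c entry is the old entry divided by the pivot: 3/5 = 3/5.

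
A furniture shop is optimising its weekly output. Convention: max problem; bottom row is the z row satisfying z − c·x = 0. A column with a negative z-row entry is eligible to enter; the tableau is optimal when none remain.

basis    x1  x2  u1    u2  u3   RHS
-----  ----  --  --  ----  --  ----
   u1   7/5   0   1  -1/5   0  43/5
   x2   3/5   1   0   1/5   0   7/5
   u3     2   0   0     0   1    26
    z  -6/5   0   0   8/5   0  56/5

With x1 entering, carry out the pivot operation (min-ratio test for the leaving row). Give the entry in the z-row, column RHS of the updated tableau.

Ratio test on column x1 — row 1: (43/5)/(7/5) = 43/7; row 2: (7/5)/(3/5) = 7/3; row 3: 26/2 = 13. Minimum is 7/3 at row 2 (x2 leaves); pivot element 3/5.
Divide row 2 by 3/5; eliminate column x1 from the other rows.
z-row update in column RHS: 56/5 − (-6/5)·(7/3) = 14.

14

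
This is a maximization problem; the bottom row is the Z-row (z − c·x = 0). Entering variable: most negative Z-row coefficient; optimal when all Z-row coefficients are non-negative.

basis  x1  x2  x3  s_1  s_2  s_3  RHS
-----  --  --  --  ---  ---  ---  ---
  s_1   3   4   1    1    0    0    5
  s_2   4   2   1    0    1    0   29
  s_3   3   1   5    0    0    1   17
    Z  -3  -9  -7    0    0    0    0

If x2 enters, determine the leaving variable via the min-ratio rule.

s_1

Column x2 entries and ratios — s_1: 5/4 = 5/4; s_2: 29/2 = 29/2; s_3: 17/1 = 17.
Smallest ratio is 5/4 in the row of s_1, so s_1 leaves.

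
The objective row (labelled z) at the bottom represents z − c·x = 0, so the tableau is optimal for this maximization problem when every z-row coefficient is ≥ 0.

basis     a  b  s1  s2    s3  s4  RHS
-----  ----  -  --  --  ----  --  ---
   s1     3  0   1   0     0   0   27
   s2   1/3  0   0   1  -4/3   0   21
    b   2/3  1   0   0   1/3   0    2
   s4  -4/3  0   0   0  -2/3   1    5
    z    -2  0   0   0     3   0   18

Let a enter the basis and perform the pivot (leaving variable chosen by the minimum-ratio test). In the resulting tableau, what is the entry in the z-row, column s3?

4

Ratio test on column a — row 1: 27/3 = 9; row 2: 21/(1/3) = 63; row 3: 2/(2/3) = 3; row 4: entry -4/3 ≤ 0. Minimum is 3 at row 3 (b leaves); pivot element 2/3.
Divide row 3 by 2/3; eliminate column a from the other rows.
z-row update in column s3: 3 − (-2)·(1/2) = 4.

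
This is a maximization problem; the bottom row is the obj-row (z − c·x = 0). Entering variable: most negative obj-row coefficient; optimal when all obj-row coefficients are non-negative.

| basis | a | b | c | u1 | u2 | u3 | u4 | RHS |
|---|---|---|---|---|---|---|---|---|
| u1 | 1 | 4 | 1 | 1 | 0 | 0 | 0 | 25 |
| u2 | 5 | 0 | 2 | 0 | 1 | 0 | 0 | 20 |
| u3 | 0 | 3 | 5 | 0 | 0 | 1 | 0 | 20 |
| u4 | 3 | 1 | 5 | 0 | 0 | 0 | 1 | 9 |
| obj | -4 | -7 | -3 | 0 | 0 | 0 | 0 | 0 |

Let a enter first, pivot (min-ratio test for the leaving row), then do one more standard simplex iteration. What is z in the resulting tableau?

Ratio test on column a — row 1: 25/1 = 25; row 2: 20/5 = 4; row 3: entry 0 ≤ 0; row 4: 9/3 = 3. Minimum is 3 at row 4 (u4 leaves); pivot element 3.
Pivot on row 4; the obj-row RHS becomes 0 − (-4)·3 = 12.
Next entering variable (most negative obj-row entry -17/3): b.
Ratio test on column b — row 1: 22/(11/3) = 6; row 2: entry -5/3 ≤ 0; row 3: 20/3 = 20/3; row 4: 3/(1/3) = 9. Minimum is 6 at row 1 (u1 leaves); pivot element 11/3.
After the second pivot the obj-row RHS is 12 − (-17/3)·6 = 46.

46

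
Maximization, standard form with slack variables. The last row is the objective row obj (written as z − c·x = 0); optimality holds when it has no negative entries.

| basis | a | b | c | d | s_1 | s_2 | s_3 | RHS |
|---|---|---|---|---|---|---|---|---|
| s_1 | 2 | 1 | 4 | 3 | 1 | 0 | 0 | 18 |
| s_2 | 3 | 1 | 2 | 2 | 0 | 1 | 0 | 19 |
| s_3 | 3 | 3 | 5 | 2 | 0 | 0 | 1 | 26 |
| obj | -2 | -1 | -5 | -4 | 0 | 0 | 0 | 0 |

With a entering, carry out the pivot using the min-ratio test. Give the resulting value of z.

38/3

Ratio test on column a — row 1: 18/2 = 9; row 2: 19/3 = 19/3; row 3: 26/3 = 26/3. Minimum is 19/3 at row 2 (s_2 leaves); pivot element 3.
Pivot on row 2; the obj-row RHS becomes 0 − (-2)·(19/3) = 38/3.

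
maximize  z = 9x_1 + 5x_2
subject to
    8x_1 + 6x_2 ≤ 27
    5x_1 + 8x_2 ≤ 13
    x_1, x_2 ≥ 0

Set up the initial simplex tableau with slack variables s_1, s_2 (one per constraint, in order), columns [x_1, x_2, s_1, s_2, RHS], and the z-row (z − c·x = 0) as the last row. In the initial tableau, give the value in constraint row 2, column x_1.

Constraint 2 has coefficient 5 on x_1.

5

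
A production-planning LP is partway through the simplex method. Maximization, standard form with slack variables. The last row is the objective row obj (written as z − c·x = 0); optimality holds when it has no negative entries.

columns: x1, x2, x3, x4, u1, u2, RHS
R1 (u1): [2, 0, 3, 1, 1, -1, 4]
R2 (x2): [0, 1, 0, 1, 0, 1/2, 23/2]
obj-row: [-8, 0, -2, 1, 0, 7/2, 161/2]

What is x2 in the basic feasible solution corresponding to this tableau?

23/2

x2 is basic (row 2); its value is the RHS of that row, 23/2.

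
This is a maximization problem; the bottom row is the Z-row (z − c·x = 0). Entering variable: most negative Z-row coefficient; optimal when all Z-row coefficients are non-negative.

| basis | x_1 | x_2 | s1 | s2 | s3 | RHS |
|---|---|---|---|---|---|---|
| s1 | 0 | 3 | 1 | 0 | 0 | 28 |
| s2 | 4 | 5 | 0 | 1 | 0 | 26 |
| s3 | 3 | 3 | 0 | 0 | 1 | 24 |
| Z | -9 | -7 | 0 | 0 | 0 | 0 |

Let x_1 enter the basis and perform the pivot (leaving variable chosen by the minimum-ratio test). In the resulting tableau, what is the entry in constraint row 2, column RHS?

Ratio test on column x_1 — row 1: entry 0 ≤ 0; row 2: 26/4 = 13/2; row 3: 24/3 = 8. Minimum is 13/2 at row 2 (s2 leaves); pivot element 4.
Divide row 2 by 4; eliminate column x_1 from the other rows.
In the new row 2, the RHS entry is the old entry divided by the pivot: 26/4 = 13/2.

13/2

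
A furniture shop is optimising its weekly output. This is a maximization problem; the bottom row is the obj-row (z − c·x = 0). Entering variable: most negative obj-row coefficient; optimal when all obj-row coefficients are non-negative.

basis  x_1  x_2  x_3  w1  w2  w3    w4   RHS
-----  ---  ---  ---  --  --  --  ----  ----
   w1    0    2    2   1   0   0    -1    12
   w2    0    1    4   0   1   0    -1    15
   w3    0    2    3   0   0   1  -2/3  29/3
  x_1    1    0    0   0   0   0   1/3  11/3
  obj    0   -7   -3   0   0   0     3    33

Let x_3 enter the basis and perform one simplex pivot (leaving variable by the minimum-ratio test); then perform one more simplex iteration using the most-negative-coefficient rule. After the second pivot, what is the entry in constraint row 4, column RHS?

Ratio test on column x_3 — row 1: 12/2 = 6; row 2: 15/4 = 15/4; row 3: (29/3)/3 = 29/9; row 4: entry 0 ≤ 0. Minimum is 29/9 at row 3 (w3 leaves); pivot element 3.
Divide row 3 by 3; eliminate column x_3 from the other rows.
Second iteration: most negative obj-row entry is -5 in column x_2, so x_2 enters.
Ratio test on column x_2 — row 1: (50/9)/(2/3) = 25/3; row 2: entry -5/3 ≤ 0; row 3: (29/9)/(2/3) = 29/6; row 4: entry 0 ≤ 0. Minimum is 29/6 at row 3 (x_3 leaves); pivot element 2/3.
Divide row 3 by 2/3; eliminate column x_2 from the other rows.
After both pivots, the entry at constraint row 4, column RHS is 11/3.

11/3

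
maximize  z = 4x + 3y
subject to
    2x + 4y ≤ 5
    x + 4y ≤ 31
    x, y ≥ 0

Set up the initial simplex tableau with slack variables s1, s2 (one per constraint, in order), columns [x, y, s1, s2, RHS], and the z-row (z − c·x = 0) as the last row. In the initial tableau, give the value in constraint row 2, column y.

4

Constraint 2 has coefficient 4 on y.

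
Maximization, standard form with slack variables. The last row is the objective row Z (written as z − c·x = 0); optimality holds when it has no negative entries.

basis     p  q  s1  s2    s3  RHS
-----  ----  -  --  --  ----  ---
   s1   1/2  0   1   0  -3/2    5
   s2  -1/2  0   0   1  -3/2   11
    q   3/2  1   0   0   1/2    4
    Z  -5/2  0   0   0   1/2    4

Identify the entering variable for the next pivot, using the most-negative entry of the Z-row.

Negative Z-row entries: p: -5/2.
The most negative is -5/2 in column p, so p enters.

p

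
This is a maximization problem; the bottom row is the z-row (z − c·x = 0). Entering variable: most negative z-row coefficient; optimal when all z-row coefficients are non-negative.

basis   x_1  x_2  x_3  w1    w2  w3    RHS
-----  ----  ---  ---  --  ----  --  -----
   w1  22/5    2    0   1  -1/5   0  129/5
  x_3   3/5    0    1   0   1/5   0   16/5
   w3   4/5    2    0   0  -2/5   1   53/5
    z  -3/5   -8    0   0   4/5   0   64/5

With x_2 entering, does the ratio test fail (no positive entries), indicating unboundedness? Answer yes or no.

Column x_2 has positive entries in row(s) 1, 3, so the ratio test bounds it — not unbounded.

no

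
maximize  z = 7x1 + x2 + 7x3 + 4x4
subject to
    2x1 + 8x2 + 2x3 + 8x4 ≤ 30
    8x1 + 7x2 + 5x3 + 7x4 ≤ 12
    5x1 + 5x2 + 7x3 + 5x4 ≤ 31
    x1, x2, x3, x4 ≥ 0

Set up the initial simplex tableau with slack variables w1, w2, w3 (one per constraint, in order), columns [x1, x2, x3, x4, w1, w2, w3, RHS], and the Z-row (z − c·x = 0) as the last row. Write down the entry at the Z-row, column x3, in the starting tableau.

The Z-row carries the negated objective coefficients: the x3 entry is -7.

-7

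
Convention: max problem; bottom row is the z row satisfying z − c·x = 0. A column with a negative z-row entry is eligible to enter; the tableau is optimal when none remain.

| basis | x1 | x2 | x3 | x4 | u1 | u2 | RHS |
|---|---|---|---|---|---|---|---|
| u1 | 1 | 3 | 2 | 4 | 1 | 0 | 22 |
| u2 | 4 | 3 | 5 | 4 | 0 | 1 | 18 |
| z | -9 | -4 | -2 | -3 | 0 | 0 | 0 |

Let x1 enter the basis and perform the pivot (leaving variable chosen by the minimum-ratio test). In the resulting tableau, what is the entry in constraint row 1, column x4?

3

Ratio test on column x1 — row 1: 22/1 = 22; row 2: 18/4 = 9/2. Minimum is 9/2 at row 2 (u2 leaves); pivot element 4.
Divide row 2 by 4; eliminate column x1 from the other rows.
Row 1 update in column x4: 4 − 1·1 = 3.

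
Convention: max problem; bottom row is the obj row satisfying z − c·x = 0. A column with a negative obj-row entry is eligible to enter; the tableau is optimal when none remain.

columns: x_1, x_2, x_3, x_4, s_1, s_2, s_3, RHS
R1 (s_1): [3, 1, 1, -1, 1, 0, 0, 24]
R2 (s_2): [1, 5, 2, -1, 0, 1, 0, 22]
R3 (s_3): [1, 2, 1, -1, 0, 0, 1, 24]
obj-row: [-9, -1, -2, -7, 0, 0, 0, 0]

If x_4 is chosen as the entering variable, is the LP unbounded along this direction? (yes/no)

yes

Every constraint-row entry in column x_4 is ≤ 0, so increasing x_4 is unbounded.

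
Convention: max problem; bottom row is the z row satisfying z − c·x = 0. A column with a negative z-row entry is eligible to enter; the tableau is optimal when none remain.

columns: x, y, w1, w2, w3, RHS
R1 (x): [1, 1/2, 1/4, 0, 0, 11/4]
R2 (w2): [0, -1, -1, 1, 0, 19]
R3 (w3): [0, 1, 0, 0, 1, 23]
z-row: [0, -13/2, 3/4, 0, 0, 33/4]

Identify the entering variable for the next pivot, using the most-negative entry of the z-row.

Negative z-row entries: y: -13/2.
The most negative is -13/2 in column y, so y enters.

y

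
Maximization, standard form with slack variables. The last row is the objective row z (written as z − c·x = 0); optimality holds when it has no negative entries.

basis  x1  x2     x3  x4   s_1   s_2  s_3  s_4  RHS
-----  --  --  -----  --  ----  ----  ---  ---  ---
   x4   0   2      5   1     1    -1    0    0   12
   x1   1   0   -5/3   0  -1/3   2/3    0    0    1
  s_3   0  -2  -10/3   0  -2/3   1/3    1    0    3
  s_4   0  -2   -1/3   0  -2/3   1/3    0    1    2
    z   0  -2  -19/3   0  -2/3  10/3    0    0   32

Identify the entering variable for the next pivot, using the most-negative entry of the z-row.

x3

Negative z-row entries: x2: -2, x3: -19/3, s_1: -2/3.
The most negative is -19/3 in column x3, so x3 enters.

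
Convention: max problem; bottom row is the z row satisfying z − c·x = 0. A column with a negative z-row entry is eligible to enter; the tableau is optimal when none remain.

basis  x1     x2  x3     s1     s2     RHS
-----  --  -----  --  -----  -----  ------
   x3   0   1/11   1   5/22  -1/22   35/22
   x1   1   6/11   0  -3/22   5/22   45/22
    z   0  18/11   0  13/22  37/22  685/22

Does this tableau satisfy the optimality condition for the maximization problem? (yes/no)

Every z-row coefficient is ≥ 0, so the tableau is optimal.

yes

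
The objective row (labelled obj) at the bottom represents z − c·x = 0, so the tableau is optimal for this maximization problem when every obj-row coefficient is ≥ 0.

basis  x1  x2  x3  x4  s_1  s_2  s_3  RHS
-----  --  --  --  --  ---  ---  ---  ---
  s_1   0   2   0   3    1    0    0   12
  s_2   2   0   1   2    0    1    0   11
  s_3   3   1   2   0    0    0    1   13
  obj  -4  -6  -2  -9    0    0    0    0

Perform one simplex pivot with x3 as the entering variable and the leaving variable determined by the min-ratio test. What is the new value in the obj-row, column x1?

Ratio test on column x3 — row 1: entry 0 ≤ 0; row 2: 11/1 = 11; row 3: 13/2 = 13/2. Minimum is 13/2 at row 3 (s_3 leaves); pivot element 2.
Divide row 3 by 2; eliminate column x3 from the other rows.
obj-row update in column x1: -4 − (-2)·(3/2) = -1.

-1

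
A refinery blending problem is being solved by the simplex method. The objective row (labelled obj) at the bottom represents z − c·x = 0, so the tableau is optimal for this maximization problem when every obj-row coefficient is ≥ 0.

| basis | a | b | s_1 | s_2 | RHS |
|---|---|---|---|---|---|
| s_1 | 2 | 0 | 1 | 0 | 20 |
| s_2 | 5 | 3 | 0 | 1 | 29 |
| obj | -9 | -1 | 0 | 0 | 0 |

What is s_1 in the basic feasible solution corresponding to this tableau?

20

s_1 is basic (row 1); its value is the RHS of that row, 20.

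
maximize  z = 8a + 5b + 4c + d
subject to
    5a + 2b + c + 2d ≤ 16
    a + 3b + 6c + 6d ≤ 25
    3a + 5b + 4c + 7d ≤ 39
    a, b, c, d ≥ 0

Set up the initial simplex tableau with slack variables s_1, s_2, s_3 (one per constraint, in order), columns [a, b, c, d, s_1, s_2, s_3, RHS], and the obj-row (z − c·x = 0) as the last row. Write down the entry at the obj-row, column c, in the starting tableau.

-4

The obj-row carries the negated objective coefficients: the c entry is -4.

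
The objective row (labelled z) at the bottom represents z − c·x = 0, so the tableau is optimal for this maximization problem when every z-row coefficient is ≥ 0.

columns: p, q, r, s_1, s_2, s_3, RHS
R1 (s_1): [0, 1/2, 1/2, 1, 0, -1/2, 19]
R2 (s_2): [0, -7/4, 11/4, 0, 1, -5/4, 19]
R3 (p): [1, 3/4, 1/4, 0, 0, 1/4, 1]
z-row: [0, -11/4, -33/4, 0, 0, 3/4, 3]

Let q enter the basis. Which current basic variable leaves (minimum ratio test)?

Column q entries and ratios — s_1: 19/(1/2) = 38; s_2: -7/4 ≤ 0, skip; p: 1/(3/4) = 4/3.
Smallest ratio is 4/3 in the row of p, so p leaves.

p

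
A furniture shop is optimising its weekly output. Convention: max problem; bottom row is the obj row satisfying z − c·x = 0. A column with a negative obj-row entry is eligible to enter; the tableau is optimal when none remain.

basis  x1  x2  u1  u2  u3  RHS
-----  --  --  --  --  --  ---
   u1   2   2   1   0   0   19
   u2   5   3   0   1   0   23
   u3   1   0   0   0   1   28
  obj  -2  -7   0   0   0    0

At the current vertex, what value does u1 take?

u1 is basic (row 1); its value is the RHS of that row, 19.

19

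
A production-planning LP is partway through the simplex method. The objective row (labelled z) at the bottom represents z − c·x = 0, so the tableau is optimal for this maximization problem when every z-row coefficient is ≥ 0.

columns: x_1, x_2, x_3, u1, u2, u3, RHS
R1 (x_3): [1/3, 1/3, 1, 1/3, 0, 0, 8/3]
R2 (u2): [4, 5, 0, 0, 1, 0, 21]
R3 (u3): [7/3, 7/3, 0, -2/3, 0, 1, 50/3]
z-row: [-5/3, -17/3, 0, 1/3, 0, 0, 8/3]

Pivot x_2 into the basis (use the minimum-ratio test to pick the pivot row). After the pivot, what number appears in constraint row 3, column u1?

Ratio test on column x_2 — row 1: (8/3)/(1/3) = 8; row 2: 21/5 = 21/5; row 3: (50/3)/(7/3) = 50/7. Minimum is 21/5 at row 2 (u2 leaves); pivot element 5.
Divide row 2 by 5; eliminate column x_2 from the other rows.
Row 3 update in column u1: -2/3 − (7/3)·0 = -2/3.

-2/3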